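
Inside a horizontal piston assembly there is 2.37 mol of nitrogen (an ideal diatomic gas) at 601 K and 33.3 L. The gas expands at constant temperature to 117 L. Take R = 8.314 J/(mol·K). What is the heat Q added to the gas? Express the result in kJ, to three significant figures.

Isothermal ⇒ ΔU = 0, so Q = W = nRT ln(V₂/V₁).
Q = (2.37)(8.314)(601) ln(117/33.3) = 11842 × 1.257 = 14881 J.

Q ≈ 14.9 kJ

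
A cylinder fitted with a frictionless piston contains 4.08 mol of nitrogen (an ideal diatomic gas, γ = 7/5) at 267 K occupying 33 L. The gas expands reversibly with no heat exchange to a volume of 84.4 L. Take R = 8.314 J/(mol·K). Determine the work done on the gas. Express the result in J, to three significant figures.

W ≈ -7090 J

Adiabatic: TV^(γ−1) = const with γ = 7/5.
T₂ = T₁ (V₁/V₂)^(γ−1) = 267 × (33/84.4)^0.4 = 267 × 0.6869 = 183.4 K.
W_by = nCᵥ(T₁ − T₂) = (4.08)(20.79)(267 − 183.4) = 7090 J.
Work on gas = −W_by = -7090 J.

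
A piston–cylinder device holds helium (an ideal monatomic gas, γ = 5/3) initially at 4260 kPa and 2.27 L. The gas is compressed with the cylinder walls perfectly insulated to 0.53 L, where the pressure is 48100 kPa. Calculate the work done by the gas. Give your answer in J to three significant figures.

Adiabatic: W = (P₁V₁ − P₂V₂)/(γ − 1) with γ = 5/3.
P₁V₁ = 9670 J, P₂V₂ = 25493 J.
W = (9670 − 25493) / 0.6667 = -23734 J.

W ≈ -23700 J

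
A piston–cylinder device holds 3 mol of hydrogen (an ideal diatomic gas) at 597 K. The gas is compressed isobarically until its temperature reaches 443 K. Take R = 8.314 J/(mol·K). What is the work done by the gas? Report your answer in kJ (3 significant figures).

W ≈ -3.84 kJ

Isobaric: W = P ΔV = nR ΔT.
W = (3)(8.314)(443 − 597) = -3841 J.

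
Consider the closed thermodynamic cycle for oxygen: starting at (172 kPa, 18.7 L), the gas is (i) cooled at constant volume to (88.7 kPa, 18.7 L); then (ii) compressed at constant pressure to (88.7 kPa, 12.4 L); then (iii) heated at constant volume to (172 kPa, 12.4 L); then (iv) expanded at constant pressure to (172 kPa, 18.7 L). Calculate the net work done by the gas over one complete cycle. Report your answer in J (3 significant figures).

W_net ≈ 525 J

Constant-volume legs do no work.
W(ii) = (88.7)(12.4 − 18.7) = -558.8 J; W(iv) = (172)(18.7 − 12.4) = 1084 J.
W_net = -558.8 + 1084 = 524.8 J (the clockwise enclosed area).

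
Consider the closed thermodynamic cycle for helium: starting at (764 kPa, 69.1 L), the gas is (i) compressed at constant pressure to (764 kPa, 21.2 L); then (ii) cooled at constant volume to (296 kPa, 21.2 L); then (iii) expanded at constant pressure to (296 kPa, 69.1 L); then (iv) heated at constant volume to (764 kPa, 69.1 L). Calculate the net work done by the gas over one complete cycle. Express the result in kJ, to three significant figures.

W_net ≈ -22.4 kJ

Constant-volume legs do no work.
W(i) = (764)(21.2 − 69.1) = -36596 J; W(iii) = (296)(69.1 − 21.2) = 14178 J.
W_net = -36596 + 14178 = -22417 J (the counter-clockwise enclosed area).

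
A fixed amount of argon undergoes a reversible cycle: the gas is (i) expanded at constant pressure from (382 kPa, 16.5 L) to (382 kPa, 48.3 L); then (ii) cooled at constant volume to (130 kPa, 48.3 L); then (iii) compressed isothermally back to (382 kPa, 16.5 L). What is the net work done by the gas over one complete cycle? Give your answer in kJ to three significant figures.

W_net ≈ 5.40 kJ

Leg (i): W = PΔV = (382)(48.3 − 16.5) = 12148 J.
Leg (ii): W = 0.
Leg (iii): W = PᵢVᵢ ln(V_f/Vᵢ) = (6279) ln(16.5/48.3) = -6744 J.
W_net = 12148 − 6744 = 5404 J.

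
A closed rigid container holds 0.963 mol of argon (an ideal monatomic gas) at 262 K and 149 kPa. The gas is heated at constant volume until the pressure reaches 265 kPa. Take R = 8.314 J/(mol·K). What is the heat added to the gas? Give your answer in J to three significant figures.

Constant volume ⇒ W = 0, so Q = ΔU = nCᵥΔT with Cᵥ = 3R/2 = 12.47 J/(mol·K).
At constant V, T₂/T₁ = P₂/P₁ ⇒ ΔT = T₁(P₂/P₁ − 1) = 262·(265/149 − 1) = 204 K.
ΔU = (0.963)(12.47)(204) = 2450 J.

Q ≈ 2450 J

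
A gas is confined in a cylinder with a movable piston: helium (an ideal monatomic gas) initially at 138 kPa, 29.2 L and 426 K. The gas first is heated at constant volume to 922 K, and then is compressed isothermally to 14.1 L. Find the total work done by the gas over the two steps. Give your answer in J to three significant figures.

W_total ≈ -6350 J

Step 1 (isochoric): W = 0 (constant volume).
After step 1: P = 298.7 kPa (V unchanged).
Step 2 (isothermal): W = P₁V₁ ln(V₂/V₁) = (8721) ln(14.1/29.2) = -6349 J.
W_total = 0 − 6349 = -6349 J.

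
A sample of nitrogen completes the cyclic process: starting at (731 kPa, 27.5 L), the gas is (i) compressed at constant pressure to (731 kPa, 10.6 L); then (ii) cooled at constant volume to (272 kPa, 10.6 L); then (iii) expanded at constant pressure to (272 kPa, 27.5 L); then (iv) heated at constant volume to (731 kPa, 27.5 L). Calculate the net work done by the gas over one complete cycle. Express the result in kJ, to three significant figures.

W_net ≈ -7.76 kJ

Constant-volume legs do no work.
W(i) = (731)(10.6 − 27.5) = -12354 J; W(iii) = (272)(27.5 − 10.6) = 4597 J.
W_net = -12354 + 4597 = -7757 J (the counter-clockwise enclosed area).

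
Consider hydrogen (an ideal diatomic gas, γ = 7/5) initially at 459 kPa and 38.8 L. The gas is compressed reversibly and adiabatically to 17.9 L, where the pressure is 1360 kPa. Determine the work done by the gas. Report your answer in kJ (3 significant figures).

W ≈ -16.3 kJ

Adiabatic: W = (P₁V₁ − P₂V₂)/(γ − 1) with γ = 7/5.
P₁V₁ = 17809 J, P₂V₂ = 24344 J.
W = (17809 − 24344) / 0.4 = -16337 J.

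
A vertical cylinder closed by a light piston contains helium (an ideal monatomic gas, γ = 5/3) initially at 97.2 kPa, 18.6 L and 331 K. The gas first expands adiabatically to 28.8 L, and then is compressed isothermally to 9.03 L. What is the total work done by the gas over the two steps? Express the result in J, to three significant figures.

W_total ≈ -881 J

Step 1 (adiabatic): W = (P₁V₁ − P₂V₂)/(γ−1) = (1808 − 1351)/0.667 = 685.7 J.
After step 1: P = 46.9 kPa, V = 28.8 L, T = 247.3 K.
Step 2 (isothermal): W = P₁V₁ ln(V₂/V₁) = (1351) ln(9.03/28.8) = -1567 J.
W_total = 685.7 − 1567 = -881 J.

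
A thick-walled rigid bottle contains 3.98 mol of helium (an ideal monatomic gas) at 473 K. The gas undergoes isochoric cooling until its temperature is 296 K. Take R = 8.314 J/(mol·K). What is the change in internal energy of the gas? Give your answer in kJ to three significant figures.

Constant volume ⇒ W = 0, so Q = ΔU = nCᵥΔT with Cᵥ = 3R/2 = 12.47 J/(mol·K).
ΔU = (3.98)(12.47)(296 − 473) = -8785 J.

ΔU ≈ -8.79 kJ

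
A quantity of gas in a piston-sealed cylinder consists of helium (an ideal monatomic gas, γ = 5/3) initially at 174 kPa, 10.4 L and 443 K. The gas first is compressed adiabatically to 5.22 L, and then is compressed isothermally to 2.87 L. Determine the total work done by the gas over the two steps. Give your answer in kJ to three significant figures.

Step 1 (adiabatic): W = (P₁V₁ − P₂V₂)/(γ−1) = (1810 − 2865)/0.667 = -1583 J.
After step 1: P = 548.9 kPa, V = 5.22 L, T = 701.4 K.
Step 2 (isothermal): W = P₁V₁ ln(V₂/V₁) = (2865) ln(2.87/5.22) = -1714 J.
W_total = -1583 − 1714 = -3297 J.

W_total ≈ -3.30 kJ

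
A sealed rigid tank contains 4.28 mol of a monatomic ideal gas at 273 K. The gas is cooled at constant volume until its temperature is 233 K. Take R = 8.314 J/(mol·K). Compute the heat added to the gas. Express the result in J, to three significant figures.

Constant volume ⇒ W = 0, so Q = ΔU = nCᵥΔT with Cᵥ = 3R/2 = 12.47 J/(mol·K).
ΔU = (4.28)(12.47)(233 − 273) = -2135 J.

Q ≈ -2140 J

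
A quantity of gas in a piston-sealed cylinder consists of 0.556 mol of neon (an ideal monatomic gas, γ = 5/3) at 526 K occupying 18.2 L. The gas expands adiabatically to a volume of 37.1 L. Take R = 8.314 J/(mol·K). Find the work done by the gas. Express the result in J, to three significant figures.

W ≈ 1380 J

Adiabatic: TV^(γ−1) = const with γ = 5/3.
T₂ = T₁ (V₁/V₂)^(γ−1) = 526 × (18.2/37.1)^0.667 = 526 × 0.622 = 327.2 K.
W_by = nCᵥ(T₁ − T₂) = (0.556)(12.47)(526 − 327.2) = 1379 J.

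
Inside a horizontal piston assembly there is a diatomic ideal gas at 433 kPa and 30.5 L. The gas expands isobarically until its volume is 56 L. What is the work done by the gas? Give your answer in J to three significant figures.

Isobaric: W = P ΔV.
W = (433 kPa)(56 − 30.5 L) = (433)(25.5) = 11042 J.

W ≈ 11000 J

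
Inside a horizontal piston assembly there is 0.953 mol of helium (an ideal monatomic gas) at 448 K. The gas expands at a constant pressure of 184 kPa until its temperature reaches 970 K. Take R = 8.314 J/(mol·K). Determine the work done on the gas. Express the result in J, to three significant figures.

Isobaric: W = P ΔV = nR ΔT.
W = (0.953)(8.314)(970 − 448) = 4136 J.
Work on gas = −W_by = -4136 J.

W ≈ -4140 J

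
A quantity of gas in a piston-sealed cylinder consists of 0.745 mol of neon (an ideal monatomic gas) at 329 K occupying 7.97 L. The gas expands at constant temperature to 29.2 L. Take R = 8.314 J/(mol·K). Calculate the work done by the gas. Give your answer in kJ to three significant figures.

Isothermal: W = nRT ln(V₂/V₁).
W = (0.745)(8.314)(329) × ln(29.2/7.97)
  = 2038 × 1.298
W_by_gas = 2646 J.

W ≈ 2.65 kJ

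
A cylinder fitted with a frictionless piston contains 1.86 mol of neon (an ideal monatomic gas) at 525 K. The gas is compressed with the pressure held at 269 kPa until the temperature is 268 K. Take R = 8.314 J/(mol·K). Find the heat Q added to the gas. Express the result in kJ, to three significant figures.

Q ≈ -9.94 kJ

Isobaric: W = nRΔT = (1.86)(8.314)(-257) = -3974 J.
ΔU = nCᵥΔT with Cᵥ = 3R/2: ΔU = (1.86)(12.47)(-257) = -5961 J.
Q = ΔU + W = -5961 − 3974 = -9936 J.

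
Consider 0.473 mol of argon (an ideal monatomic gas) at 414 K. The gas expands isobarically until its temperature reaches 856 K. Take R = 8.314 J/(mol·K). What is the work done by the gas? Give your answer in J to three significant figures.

W ≈ 1740 J

Isobaric: W = P ΔV = nR ΔT.
W = (0.473)(8.314)(856 − 414) = 1738 J.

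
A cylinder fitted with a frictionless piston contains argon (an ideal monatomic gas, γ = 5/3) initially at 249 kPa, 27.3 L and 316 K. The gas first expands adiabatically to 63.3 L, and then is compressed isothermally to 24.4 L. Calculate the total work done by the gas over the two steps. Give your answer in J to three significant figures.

W_total ≈ 677 J

Step 1 (adiabatic): W = (P₁V₁ − P₂V₂)/(γ−1) = (6798 − 3880)/0.667 = 4376 J.
After step 1: P = 61.3 kPa, V = 63.3 L, T = 180.4 K.
Step 2 (isothermal): W = P₁V₁ ln(V₂/V₁) = (3880) ln(24.4/63.3) = -3699 J.
W_total = 4376 − 3699 = 676.9 J.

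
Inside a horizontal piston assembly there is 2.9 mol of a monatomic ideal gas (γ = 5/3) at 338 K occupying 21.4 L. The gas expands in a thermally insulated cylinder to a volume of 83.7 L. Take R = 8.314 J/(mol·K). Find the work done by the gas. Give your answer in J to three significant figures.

Adiabatic: TV^(γ−1) = const with γ = 5/3.
T₂ = T₁ (V₁/V₂)^(γ−1) = 338 × (21.4/83.7)^0.667 = 338 × 0.4028 = 136.2 K.
W_by = nCᵥ(T₁ − T₂) = (2.9)(12.47)(338 − 136.2) = 7300 J.

W ≈ 7300 J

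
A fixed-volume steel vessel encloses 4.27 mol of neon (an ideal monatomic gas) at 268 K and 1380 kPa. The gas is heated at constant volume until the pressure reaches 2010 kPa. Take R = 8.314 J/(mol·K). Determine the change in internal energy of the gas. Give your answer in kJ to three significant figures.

Constant volume ⇒ W = 0, so Q = ΔU = nCᵥΔT with Cᵥ = 3R/2 = 12.47 J/(mol·K).
At constant V, T₂/T₁ = P₂/P₁ ⇒ ΔT = T₁(P₂/P₁ − 1) = 268·(2010/1380 − 1) = 122.3 K.
ΔU = (4.27)(12.47)(122.3) = 6515 J.

ΔU ≈ 6.52 kJ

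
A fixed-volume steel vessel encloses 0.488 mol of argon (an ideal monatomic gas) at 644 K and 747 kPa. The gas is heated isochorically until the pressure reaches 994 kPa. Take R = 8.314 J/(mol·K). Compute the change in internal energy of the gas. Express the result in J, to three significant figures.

Constant volume ⇒ W = 0, so Q = ΔU = nCᵥΔT with Cᵥ = 3R/2 = 12.47 J/(mol·K).
At constant V, T₂/T₁ = P₂/P₁ ⇒ ΔT = T₁(P₂/P₁ − 1) = 644·(994/747 − 1) = 212.9 K.
ΔU = (0.488)(12.47)(212.9) = 1296 J.

ΔU ≈ 1300 J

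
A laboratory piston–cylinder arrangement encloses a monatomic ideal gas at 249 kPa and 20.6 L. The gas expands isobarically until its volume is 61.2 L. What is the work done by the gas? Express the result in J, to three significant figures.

Isobaric: W = P ΔV.
W = (249 kPa)(61.2 − 20.6 L) = (249)(40.6) = 10109 J.

W ≈ 10100 J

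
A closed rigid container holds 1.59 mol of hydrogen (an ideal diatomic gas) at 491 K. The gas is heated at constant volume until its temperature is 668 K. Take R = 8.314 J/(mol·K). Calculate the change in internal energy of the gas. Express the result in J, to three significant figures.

Constant volume ⇒ W = 0, so Q = ΔU = nCᵥΔT with Cᵥ = 5R/2 = 20.79 J/(mol·K).
ΔU = (1.59)(20.79)(668 − 491) = 5850 J.

ΔU ≈ 5850 J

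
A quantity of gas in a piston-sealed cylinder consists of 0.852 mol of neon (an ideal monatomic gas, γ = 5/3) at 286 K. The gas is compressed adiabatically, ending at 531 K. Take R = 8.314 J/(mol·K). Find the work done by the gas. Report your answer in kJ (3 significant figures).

W ≈ -2.60 kJ

Adiabatic ⇒ Q = 0, so W_by = −ΔU = nCᵥ(T₁ − T₂).
Cᵥ = 3R/2 = 12.47 J/(mol·K).
W = (0.852)(12.47)(286 − 531) = -2603 J.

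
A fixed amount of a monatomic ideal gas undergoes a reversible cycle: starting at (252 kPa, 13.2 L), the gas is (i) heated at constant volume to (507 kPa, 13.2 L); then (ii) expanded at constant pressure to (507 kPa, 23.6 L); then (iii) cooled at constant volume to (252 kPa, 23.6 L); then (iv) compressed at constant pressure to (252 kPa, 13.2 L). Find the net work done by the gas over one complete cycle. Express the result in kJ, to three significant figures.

Constant-volume legs do no work.
W(ii) = (507)(23.6 − 13.2) = 5273 J; W(iv) = (252)(13.2 − 23.6) = -2621 J.
W_net = 5273 − 2621 = 2652 J (the clockwise enclosed area).

W_net ≈ 2.65 kJ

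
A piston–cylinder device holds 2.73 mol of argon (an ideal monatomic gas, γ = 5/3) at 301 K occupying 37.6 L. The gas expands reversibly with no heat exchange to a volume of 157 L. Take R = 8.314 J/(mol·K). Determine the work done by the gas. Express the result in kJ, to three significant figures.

W ≈ 6.30 kJ

Adiabatic: TV^(γ−1) = const with γ = 5/3.
T₂ = T₁ (V₁/V₂)^(γ−1) = 301 × (37.6/157)^0.667 = 301 × 0.3856 = 116.1 K.
W_by = nCᵥ(T₁ − T₂) = (2.73)(12.47)(301 − 116.1) = 6296 J.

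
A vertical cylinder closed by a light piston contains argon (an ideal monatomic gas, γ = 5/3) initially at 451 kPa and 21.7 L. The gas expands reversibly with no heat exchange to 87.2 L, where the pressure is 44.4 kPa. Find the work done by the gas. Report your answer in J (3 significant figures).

W ≈ 8870 J

Adiabatic: W = (P₁V₁ − P₂V₂)/(γ − 1) with γ = 5/3.
P₁V₁ = 9787 J, P₂V₂ = 3872 J.
W = (9787 − 3872) / 0.6667 = 8873 J.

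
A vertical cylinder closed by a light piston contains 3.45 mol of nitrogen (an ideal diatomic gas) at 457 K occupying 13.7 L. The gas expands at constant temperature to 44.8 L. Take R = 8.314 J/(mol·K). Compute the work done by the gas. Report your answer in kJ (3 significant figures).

W ≈ 15.5 kJ

Isothermal: W = nRT ln(V₂/V₁).
W = (3.45)(8.314)(457) × ln(44.8/13.7)
  = 13108 × 1.185
W_by_gas = 15531 J.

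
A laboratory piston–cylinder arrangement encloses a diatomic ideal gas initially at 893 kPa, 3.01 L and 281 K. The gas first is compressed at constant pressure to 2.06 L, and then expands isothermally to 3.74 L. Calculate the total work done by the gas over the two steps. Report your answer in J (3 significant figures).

W_total ≈ 249 J

Step 1 (isobaric): W = PΔV = (893 kPa)(2.06 − 3.01 L) = -848.3 J.
After step 1: P = 893 kPa, V = 2.06 L, T = 192.3 K.
Step 2 (isothermal): W = P₁V₁ ln(V₂/V₁) = (1840) ln(3.74/2.06) = 1097 J.
W_total = -848.3 + 1097 = 248.7 J.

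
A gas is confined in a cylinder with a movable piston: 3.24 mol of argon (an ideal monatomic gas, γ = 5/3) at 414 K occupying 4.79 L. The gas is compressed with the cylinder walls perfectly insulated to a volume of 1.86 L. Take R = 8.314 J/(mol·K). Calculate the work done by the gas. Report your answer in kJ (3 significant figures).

Adiabatic: TV^(γ−1) = const with γ = 5/3.
T₂ = T₁ (V₁/V₂)^(γ−1) = 414 × (4.79/1.86)^0.667 = 414 × 1.879 = 777.8 K.
W_by = nCᵥ(T₁ − T₂) = (3.24)(12.47)(414 − 777.8) = -14701 J.

W ≈ -14.7 kJ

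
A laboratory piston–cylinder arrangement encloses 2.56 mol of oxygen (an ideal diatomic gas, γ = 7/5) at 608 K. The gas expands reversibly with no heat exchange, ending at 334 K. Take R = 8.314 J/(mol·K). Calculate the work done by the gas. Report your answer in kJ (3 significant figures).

Adiabatic ⇒ Q = 0, so W_by = −ΔU = nCᵥ(T₁ − T₂).
Cᵥ = 5R/2 = 20.79 J/(mol·K).
W = (2.56)(20.79)(608 − 334) = 14579 J.

W ≈ 14.6 kJ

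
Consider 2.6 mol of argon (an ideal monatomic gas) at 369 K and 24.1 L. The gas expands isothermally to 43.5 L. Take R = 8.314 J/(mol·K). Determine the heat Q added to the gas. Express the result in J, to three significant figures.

Isothermal ⇒ ΔU = 0, so Q = W = nRT ln(V₂/V₁).
Q = (2.6)(8.314)(369) ln(43.5/24.1) = 7976 × 0.5905 = 4710 J.

Q ≈ 4710 J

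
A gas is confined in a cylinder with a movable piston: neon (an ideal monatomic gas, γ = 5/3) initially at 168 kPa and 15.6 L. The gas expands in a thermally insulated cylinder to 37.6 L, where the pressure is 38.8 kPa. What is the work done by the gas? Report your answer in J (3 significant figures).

W ≈ 1740 J

Adiabatic: W = (P₁V₁ − P₂V₂)/(γ − 1) with γ = 5/3.
P₁V₁ = 2621 J, P₂V₂ = 1459 J.
W = (2621 − 1459) / 0.6667 = 1743 J.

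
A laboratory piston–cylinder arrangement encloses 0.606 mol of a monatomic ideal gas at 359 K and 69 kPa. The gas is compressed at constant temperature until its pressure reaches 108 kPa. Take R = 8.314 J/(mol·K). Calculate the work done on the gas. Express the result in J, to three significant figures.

W ≈ 810 J

Isothermal process: W = nRT ln(V₂/V₁) = nRT ln(P₁/P₂).
W = (0.606)(8.314)(359) × ln(69/108)
  = 1809 × ln(0.6389) = 1809 × -0.448
W_by_gas = -810.4 J; work on gas = −W_by = 810.4 J.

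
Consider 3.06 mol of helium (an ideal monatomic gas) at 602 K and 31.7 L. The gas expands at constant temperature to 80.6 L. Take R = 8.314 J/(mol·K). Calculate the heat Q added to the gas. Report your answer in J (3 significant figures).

Isothermal ⇒ ΔU = 0, so Q = W = nRT ln(V₂/V₁).
Q = (3.06)(8.314)(602) ln(80.6/31.7) = 15315 × 0.9332 = 14292 J.

Q ≈ 14300 J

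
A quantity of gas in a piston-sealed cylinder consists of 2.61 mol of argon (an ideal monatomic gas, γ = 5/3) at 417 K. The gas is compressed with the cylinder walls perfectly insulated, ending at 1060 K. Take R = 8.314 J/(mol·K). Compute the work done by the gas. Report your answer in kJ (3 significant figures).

W ≈ -20.9 kJ

Adiabatic ⇒ Q = 0, so W_by = −ΔU = nCᵥ(T₁ − T₂).
Cᵥ = 3R/2 = 12.47 J/(mol·K).
W = (2.61)(12.47)(417 − 1060) = -20929 J.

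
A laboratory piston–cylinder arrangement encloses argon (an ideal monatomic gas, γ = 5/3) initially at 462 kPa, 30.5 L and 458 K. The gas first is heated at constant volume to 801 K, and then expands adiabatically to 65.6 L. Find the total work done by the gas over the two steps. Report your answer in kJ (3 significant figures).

W_total ≈ 14.8 kJ

Step 1 (isochoric): W = 0 (constant volume).
After step 1: P = 808 kPa (V unchanged).
Step 2 (adiabatic): W = (P₁V₁ − P₂V₂)/(γ−1) = (24644 − 14790)/0.667 = 14781 J.
W_total = 0 + 14781 = 14781 J.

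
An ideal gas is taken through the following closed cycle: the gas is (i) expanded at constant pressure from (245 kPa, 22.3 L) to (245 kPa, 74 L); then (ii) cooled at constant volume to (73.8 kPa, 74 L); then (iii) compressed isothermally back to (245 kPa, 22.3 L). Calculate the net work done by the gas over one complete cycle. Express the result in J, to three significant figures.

W_net ≈ 6120 J

Leg (i): W = PΔV = (245)(74 − 22.3) = 12666 J.
Leg (ii): W = 0.
Leg (iii): W = PᵢVᵢ ln(V_f/Vᵢ) = (5461) ln(22.3/74) = -6551 J.
W_net = 12666 − 6551 = 6116 J.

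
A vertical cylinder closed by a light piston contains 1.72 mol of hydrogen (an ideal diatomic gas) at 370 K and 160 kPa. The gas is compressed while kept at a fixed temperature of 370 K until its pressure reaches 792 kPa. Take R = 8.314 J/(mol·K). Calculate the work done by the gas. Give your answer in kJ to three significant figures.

W ≈ -8.46 kJ

Isothermal process: W = nRT ln(V₂/V₁) = nRT ln(P₁/P₂).
W = (1.72)(8.314)(370) × ln(160/792)
  = 5291 × ln(0.202) = 5291 × -1.599
W_by_gas = -8462 J.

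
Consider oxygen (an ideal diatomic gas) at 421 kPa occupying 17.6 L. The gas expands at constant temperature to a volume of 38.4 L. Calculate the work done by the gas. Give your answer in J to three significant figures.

Isothermal: W = nRT ln(V₂/V₁) = P₁V₁ ln(V₂/V₁).
P₁V₁ = (421 kPa)(17.6 L) = 7410 J.
W = 7410 × ln(38.4/17.6) = 7410 × 0.7802
W_by_gas = 5781 J.

W ≈ 5780 J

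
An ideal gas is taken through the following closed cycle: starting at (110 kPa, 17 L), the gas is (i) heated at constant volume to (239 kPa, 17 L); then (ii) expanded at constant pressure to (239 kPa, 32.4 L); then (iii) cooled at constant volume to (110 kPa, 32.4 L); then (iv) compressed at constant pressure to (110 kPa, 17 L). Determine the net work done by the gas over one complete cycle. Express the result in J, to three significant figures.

W_net ≈ 1990 J

Constant-volume legs do no work.
W(ii) = (239)(32.4 − 17) = 3681 J; W(iv) = (110)(17 − 32.4) = -1694 J.
W_net = 3681 − 1694 = 1987 J (the clockwise enclosed area).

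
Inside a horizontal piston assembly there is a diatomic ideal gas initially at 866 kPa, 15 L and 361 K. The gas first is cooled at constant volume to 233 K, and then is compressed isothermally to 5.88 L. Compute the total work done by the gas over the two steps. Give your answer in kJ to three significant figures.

W_total ≈ -7.85 kJ

Step 1 (isochoric): W = 0 (constant volume).
After step 1: P = 558.9 kPa (V unchanged).
Step 2 (isothermal): W = P₁V₁ ln(V₂/V₁) = (8384) ln(5.88/15) = -7852 J.
W_total = 0 − 7852 = -7852 J.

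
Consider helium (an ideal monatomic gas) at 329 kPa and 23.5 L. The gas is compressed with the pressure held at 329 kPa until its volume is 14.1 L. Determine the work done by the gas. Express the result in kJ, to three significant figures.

Isobaric: W = P ΔV.
W = (329 kPa)(14.1 − 23.5 L) = (329)(-9.4) = -3093 J.

W ≈ -3.09 kJ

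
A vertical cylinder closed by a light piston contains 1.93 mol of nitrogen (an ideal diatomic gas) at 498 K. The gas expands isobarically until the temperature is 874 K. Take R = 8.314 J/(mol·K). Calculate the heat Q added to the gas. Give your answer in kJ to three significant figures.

Q ≈ 21.1 kJ

Isobaric: W = nRΔT = (1.93)(8.314)(376) = 6033 J.
ΔU = nCᵥΔT with Cᵥ = 5R/2: ΔU = (1.93)(20.79)(376) = 15083 J.
Q = ΔU + W = 15083 + 6033 = 21117 J.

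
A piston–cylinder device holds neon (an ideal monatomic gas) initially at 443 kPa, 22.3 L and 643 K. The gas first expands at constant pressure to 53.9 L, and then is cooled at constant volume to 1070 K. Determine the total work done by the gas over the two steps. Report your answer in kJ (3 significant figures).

Step 1 (isobaric): W = PΔV = (443 kPa)(53.9 − 22.3 L) = 13999 J.
Step 2 (isochoric): W = 0 (constant volume).
W_total = 13999 + 0 = 13999 J.

W_total ≈ 14.0 kJ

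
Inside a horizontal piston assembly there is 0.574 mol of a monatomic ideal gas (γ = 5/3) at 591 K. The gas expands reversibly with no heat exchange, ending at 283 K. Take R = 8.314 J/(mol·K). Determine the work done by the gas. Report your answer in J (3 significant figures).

Adiabatic ⇒ Q = 0, so W_by = −ΔU = nCᵥ(T₁ − T₂).
Cᵥ = 3R/2 = 12.47 J/(mol·K).
W = (0.574)(12.47)(591 − 283) = 2205 J.

W ≈ 2200 J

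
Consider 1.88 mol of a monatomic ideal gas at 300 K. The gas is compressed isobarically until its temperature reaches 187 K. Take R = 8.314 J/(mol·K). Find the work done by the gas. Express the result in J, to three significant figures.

Isobaric: W = P ΔV = nR ΔT.
W = (1.88)(8.314)(187 − 300) = -1766 J.

W ≈ -1770 J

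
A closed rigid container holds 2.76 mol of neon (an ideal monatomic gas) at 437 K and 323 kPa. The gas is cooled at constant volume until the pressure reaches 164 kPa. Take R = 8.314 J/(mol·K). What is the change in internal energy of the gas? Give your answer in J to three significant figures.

Constant volume ⇒ W = 0, so Q = ΔU = nCᵥΔT with Cᵥ = 3R/2 = 12.47 J/(mol·K).
At constant V, T₂/T₁ = P₂/P₁ ⇒ ΔT = T₁(P₂/P₁ − 1) = 437·(164/323 − 1) = -215.1 K.
ΔU = (2.76)(12.47)(-215.1) = -7404 J.

ΔU ≈ -7400 J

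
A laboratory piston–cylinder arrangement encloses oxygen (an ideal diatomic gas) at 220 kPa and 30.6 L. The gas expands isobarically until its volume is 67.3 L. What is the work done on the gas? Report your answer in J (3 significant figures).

Isobaric: W = P ΔV.
W = (220 kPa)(67.3 − 30.6 L) = (220)(36.7) = 8074 J.
Work on gas = −W_by = -8074 J.

W ≈ -8070 J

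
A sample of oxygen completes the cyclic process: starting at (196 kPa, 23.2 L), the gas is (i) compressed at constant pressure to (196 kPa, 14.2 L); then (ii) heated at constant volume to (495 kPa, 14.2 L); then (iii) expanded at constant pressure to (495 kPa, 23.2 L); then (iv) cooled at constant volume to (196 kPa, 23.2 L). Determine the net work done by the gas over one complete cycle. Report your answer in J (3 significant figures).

Constant-volume legs do no work.
W(i) = (196)(14.2 − 23.2) = -1764 J; W(iii) = (495)(23.2 − 14.2) = 4455 J.
W_net = -1764 + 4455 = 2691 J (the clockwise enclosed area).

W_net ≈ 2690 J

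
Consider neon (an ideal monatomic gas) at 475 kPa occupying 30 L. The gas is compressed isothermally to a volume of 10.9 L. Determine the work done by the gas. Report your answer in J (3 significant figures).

W ≈ -14400 J

Isothermal: W = nRT ln(V₂/V₁) = P₁V₁ ln(V₂/V₁).
P₁V₁ = (475 kPa)(30 L) = 14250 J.
W = 14250 × ln(10.9/30) = 14250 × -1.012
W_by_gas = -14427 J.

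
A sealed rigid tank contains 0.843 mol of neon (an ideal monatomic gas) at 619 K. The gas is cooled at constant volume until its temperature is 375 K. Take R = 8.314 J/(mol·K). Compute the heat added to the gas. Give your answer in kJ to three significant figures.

Constant volume ⇒ W = 0, so Q = ΔU = nCᵥΔT with Cᵥ = 3R/2 = 12.47 J/(mol·K).
ΔU = (0.843)(12.47)(375 − 619) = -2565 J.

Q ≈ -2.57 kJ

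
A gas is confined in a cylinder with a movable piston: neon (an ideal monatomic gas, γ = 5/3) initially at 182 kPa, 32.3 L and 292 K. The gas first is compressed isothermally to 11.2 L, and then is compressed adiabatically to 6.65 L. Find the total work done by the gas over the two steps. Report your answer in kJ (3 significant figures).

W_total ≈ -9.89 kJ

Step 1 (isothermal): W = P₁V₁ ln(V₂/V₁) = (5879) ln(11.2/32.3) = -6226 J.
After step 1: P = 524.9 kPa, V = 11.2 L, T = 292 K.
Step 2 (adiabatic): W = (P₁V₁ − P₂V₂)/(γ−1) = (5879 − 8322)/0.667 = -3664 J.
W_total = -6226 − 3664 = -9891 J.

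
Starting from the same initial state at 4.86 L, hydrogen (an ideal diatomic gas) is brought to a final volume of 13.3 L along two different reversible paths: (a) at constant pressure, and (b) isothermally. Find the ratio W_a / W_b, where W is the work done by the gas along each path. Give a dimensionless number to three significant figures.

Path (a) isobaric: W = P₁(V₂ − V₁) → W_a/(P₁V₁) = 1.737.
Path (b) isothermal: W = P₁V₁ ln(V₂/V₁) → W_b/(P₁V₁) = 1.007.
W_a / W_b = 1.737 / 1.007 = 1.725.

W_a / W_b ≈ 1.73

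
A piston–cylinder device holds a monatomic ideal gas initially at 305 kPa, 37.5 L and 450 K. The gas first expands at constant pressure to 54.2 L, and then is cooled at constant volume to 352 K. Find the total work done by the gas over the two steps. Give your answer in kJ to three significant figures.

Step 1 (isobaric): W = PΔV = (305 kPa)(54.2 − 37.5 L) = 5094 J.
Step 2 (isochoric): W = 0 (constant volume).
W_total = 5094 + 0 = 5094 J.

W_total ≈ 5.09 kJ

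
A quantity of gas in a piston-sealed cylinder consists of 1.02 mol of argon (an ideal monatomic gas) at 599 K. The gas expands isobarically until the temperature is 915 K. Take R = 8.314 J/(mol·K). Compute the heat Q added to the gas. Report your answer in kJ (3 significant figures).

Q ≈ 6.70 kJ

Isobaric: W = nRΔT = (1.02)(8.314)(316) = 2680 J.
ΔU = nCᵥΔT with Cᵥ = 3R/2: ΔU = (1.02)(12.47)(316) = 4020 J.
Q = ΔU + W = 4020 + 2680 = 6699 J.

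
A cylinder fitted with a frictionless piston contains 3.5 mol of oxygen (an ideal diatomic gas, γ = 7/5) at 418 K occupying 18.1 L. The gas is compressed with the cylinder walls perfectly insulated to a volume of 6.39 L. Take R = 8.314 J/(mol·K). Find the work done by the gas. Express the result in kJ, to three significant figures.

Adiabatic: TV^(γ−1) = const with γ = 7/5.
T₂ = T₁ (V₁/V₂)^(γ−1) = 418 × (18.1/6.39)^0.4 = 418 × 1.517 = 633.9 K.
W_by = nCᵥ(T₁ − T₂) = (3.5)(20.79)(418 − 633.9) = -15709 J.

W ≈ -15.7 kJ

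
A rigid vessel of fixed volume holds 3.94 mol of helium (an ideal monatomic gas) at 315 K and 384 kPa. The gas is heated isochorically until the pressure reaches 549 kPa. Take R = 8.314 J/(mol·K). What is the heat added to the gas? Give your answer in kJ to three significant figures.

Q ≈ 6.65 kJ

Constant volume ⇒ W = 0, so Q = ΔU = nCᵥΔT with Cᵥ = 3R/2 = 12.47 J/(mol·K).
At constant V, T₂/T₁ = P₂/P₁ ⇒ ΔT = T₁(P₂/P₁ − 1) = 315·(549/384 − 1) = 135.4 K.
ΔU = (3.94)(12.47)(135.4) = 6651 J.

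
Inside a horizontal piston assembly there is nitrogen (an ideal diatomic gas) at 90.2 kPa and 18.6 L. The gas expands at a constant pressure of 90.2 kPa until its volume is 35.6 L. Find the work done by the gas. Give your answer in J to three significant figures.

Isobaric: W = P ΔV.
W = (90.2 kPa)(35.6 − 18.6 L) = (90.2)(17) = 1533 J.

W ≈ 1530 J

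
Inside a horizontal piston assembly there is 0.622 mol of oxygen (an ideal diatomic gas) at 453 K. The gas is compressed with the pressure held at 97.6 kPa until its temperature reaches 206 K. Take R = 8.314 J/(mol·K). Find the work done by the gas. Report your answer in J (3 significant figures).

W ≈ -1280 J

Isobaric: W = P ΔV = nR ΔT.
W = (0.622)(8.314)(206 − 453) = -1277 J.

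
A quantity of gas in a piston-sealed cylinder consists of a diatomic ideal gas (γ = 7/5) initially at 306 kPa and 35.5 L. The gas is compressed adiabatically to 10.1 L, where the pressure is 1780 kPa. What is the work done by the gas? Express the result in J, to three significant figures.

Adiabatic: W = (P₁V₁ − P₂V₂)/(γ − 1) with γ = 7/5.
P₁V₁ = 10863 J, P₂V₂ = 17978 J.
W = (10863 − 17978) / 0.4 = -17788 J.

W ≈ -17800 J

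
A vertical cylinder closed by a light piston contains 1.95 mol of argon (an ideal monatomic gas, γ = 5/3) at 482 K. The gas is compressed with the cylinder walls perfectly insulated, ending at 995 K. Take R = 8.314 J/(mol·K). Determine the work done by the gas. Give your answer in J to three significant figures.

Adiabatic ⇒ Q = 0, so W_by = −ΔU = nCᵥ(T₁ − T₂).
Cᵥ = 3R/2 = 12.47 J/(mol·K).
W = (1.95)(12.47)(482 − 995) = -12475 J.

W ≈ -12500 J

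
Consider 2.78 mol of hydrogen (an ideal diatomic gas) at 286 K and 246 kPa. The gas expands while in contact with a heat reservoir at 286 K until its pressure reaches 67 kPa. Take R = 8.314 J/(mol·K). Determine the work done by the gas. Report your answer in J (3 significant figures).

Isothermal process: W = nRT ln(V₂/V₁) = nRT ln(P₁/P₂).
W = (2.78)(8.314)(286) × ln(246/67)
  = 6610 × ln(3.672) = 6610 × 1.301
W_by_gas = 8598 J.

W ≈ 8600 J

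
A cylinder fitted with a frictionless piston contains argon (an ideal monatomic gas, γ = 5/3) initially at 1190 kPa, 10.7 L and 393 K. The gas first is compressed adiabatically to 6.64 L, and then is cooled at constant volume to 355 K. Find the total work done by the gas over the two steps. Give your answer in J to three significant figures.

W_total ≈ -7150 J

Step 1 (adiabatic): W = (P₁V₁ − P₂V₂)/(γ−1) = (12733 − 17501)/0.667 = -7153 J.
Step 2 (isochoric): W = 0 (constant volume).
W_total = -7153 + 0 = -7153 J.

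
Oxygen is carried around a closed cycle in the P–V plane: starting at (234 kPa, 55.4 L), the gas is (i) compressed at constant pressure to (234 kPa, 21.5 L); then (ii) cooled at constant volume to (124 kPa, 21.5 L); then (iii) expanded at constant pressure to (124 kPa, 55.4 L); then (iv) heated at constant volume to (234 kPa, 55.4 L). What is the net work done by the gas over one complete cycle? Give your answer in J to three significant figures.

Constant-volume legs do no work.
W(i) = (234)(21.5 − 55.4) = -7933 J; W(iii) = (124)(55.4 − 21.5) = 4204 J.
W_net = -7933 + 4204 = -3729 J (the counter-clockwise enclosed area).

W_net ≈ -3730 J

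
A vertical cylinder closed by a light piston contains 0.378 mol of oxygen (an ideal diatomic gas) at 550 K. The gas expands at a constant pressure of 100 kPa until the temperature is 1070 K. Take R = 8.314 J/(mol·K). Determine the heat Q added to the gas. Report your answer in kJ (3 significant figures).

Isobaric: W = nRΔT = (0.378)(8.314)(520) = 1634 J.
ΔU = nCᵥΔT with Cᵥ = 5R/2: ΔU = (0.378)(20.79)(520) = 4085 J.
Q = ΔU + W = 4085 + 1634 = 5720 J.

Q ≈ 5.72 kJ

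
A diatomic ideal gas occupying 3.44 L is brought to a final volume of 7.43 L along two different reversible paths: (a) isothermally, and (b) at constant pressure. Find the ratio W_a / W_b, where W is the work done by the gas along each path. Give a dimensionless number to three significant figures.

W_a / W_b ≈ 0.664

Path (a) isothermal: W = P₁V₁ ln(V₂/V₁) → W_a/(P₁V₁) = 0.7701.
Path (b) isobaric: W = P₁(V₂ − V₁) → W_b/(P₁V₁) = 1.16.
W_a / W_b = 0.7701 / 1.16 = 0.6639.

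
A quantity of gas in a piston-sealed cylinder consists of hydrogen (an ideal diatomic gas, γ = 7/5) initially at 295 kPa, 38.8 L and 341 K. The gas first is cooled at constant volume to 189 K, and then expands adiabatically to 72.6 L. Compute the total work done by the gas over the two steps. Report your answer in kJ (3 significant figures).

Step 1 (isochoric): W = 0 (constant volume).
After step 1: P = 163.5 kPa (V unchanged).
Step 2 (adiabatic): W = (P₁V₁ − P₂V₂)/(γ−1) = (6344 − 4938)/0.4 = 3516 J.
W_total = 0 + 3516 = 3516 J.

W_total ≈ 3.52 kJ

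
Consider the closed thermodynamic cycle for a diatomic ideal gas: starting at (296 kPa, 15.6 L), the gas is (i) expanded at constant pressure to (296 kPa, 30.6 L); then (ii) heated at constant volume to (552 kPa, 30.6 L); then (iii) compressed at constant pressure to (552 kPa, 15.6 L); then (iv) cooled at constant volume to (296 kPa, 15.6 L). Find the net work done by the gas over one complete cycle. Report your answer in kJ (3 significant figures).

Constant-volume legs do no work.
W(i) = (296)(30.6 − 15.6) = 4440 J; W(iii) = (552)(15.6 − 30.6) = -8280 J.
W_net = 4440 − 8280 = -3840 J (the counter-clockwise enclosed area).

W_net ≈ -3.84 kJ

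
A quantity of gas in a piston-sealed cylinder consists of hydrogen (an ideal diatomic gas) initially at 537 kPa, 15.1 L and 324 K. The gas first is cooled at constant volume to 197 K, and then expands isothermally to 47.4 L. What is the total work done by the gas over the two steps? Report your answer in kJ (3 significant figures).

Step 1 (isochoric): W = 0 (constant volume).
After step 1: P = 326.5 kPa (V unchanged).
Step 2 (isothermal): W = P₁V₁ ln(V₂/V₁) = (4930) ln(47.4/15.1) = 5640 J.
W_total = 0 + 5640 = 5640 J.

W_total ≈ 5.64 kJ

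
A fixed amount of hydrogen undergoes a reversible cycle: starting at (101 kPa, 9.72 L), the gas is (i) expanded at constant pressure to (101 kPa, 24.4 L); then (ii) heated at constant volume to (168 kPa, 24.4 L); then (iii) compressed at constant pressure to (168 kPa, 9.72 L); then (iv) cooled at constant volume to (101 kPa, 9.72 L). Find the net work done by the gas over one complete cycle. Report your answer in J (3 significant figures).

W_net ≈ -984 J

Constant-volume legs do no work.
W(i) = (101)(24.4 − 9.72) = 1483 J; W(iii) = (168)(9.72 − 24.4) = -2466 J.
W_net = 1483 − 2466 = -983.6 J (the counter-clockwise enclosed area).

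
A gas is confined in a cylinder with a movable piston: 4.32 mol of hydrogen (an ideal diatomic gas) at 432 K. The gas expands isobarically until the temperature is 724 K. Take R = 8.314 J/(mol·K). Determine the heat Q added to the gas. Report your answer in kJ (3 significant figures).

Isobaric: W = nRΔT = (4.32)(8.314)(292) = 10488 J.
ΔU = nCᵥΔT with Cᵥ = 5R/2: ΔU = (4.32)(20.79)(292) = 26219 J.
Q = ΔU + W = 26219 + 10488 = 36707 J.

Q ≈ 36.7 kJ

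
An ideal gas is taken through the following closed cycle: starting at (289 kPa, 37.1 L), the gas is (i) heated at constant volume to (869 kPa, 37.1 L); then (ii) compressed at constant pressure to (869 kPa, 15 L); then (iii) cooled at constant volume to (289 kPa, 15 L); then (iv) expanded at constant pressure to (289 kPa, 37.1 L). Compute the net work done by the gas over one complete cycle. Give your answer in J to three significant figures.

W_net ≈ -12800 J

Constant-volume legs do no work.
W(ii) = (869)(15 − 37.1) = -19205 J; W(iv) = (289)(37.1 − 15) = 6387 J.
W_net = -19205 + 6387 = -12818 J (the counter-clockwise enclosed area).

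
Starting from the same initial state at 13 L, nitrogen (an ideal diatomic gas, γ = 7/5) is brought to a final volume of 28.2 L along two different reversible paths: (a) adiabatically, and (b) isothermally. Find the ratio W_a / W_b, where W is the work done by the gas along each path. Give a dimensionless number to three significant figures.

W_a / W_b ≈ 0.860

Path (a) adiabatic: W = P₁V₁(1 − (V₁/V₂)^(γ−1))/(γ−1) → W_a/(P₁V₁) = 0.6659.
Path (b) isothermal: W = P₁V₁ ln(V₂/V₁) → W_b/(P₁V₁) = 0.7744.
W_a / W_b = 0.6659 / 0.7744 = 0.86.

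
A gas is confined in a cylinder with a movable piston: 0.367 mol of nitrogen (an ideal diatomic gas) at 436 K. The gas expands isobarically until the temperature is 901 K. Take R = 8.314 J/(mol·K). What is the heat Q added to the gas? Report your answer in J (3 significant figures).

Isobaric: W = nRΔT = (0.367)(8.314)(465) = 1419 J.
ΔU = nCᵥΔT with Cᵥ = 5R/2: ΔU = (0.367)(20.79)(465) = 3547 J.
Q = ΔU + W = 3547 + 1419 = 4966 J.

Q ≈ 4970 J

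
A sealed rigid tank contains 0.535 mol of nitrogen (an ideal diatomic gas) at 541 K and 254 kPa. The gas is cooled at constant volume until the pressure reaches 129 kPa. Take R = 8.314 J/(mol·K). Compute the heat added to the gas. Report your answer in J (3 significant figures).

Q ≈ -2960 J

Constant volume ⇒ W = 0, so Q = ΔU = nCᵥΔT with Cᵥ = 5R/2 = 20.79 J/(mol·K).
At constant V, T₂/T₁ = P₂/P₁ ⇒ ΔT = T₁(P₂/P₁ − 1) = 541·(129/254 − 1) = -266.2 K.
ΔU = (0.535)(20.79)(-266.2) = -2961 J.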